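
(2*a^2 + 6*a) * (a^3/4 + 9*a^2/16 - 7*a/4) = a^5/2 + 21*a^4/8 - a^3/8 - 21*a^2/2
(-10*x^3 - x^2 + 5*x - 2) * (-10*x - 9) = 100*x^4 + 100*x^3 - 41*x^2 - 25*x + 18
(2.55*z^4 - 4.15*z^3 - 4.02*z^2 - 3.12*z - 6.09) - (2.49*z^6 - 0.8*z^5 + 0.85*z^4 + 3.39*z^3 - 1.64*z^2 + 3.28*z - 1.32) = -2.49*z^6 + 0.8*z^5 + 1.7*z^4 - 7.54*z^3 - 2.38*z^2 - 6.4*z - 4.77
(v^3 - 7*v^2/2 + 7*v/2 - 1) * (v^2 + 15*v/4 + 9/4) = v^5 + v^4/4 - 59*v^3/8 + 17*v^2/4 + 33*v/8 - 9/4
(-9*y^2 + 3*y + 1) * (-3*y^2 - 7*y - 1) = 27*y^4 + 54*y^3 - 15*y^2 - 10*y - 1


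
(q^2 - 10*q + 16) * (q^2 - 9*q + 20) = q^4 - 19*q^3 + 126*q^2 - 344*q + 320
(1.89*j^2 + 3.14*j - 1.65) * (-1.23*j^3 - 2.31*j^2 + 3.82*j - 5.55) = -2.3247*j^5 - 8.2281*j^4 + 1.9959*j^3 + 5.3168*j^2 - 23.73*j + 9.1575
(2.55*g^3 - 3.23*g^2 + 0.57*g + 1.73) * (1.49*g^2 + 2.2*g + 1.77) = 3.7995*g^5 + 0.797300000000001*g^4 - 1.7432*g^3 - 1.8854*g^2 + 4.8149*g + 3.0621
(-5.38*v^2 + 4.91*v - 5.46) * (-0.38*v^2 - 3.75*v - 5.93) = 2.0444*v^4 + 18.3092*v^3 + 15.5657*v^2 - 8.6413*v + 32.3778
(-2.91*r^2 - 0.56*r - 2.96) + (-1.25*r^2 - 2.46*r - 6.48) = -4.16*r^2 - 3.02*r - 9.44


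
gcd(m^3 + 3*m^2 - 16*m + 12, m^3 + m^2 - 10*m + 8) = m^2 - 3*m + 2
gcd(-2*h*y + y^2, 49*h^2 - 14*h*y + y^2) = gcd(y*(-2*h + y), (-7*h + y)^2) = 1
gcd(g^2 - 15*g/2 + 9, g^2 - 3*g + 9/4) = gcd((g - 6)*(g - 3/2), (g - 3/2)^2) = g - 3/2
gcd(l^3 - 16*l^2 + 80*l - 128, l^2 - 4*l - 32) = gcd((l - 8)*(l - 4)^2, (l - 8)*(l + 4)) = l - 8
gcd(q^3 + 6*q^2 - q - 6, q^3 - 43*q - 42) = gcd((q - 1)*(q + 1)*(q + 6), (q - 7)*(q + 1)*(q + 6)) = q^2 + 7*q + 6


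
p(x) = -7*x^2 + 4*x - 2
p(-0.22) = -3.22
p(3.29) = -64.61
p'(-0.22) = 7.08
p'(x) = 4 - 14*x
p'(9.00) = -122.00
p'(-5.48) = 80.72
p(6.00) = -230.00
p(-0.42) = -4.91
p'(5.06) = -66.84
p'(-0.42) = 9.88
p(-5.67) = -249.72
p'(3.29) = -42.06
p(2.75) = -43.94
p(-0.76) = -9.08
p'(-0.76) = 14.64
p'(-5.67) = 83.38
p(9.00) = -533.00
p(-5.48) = -234.13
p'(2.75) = -34.50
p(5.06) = -160.99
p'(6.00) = -80.00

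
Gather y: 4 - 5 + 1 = 0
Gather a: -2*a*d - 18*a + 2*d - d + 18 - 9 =a*(-2*d - 18) + d + 9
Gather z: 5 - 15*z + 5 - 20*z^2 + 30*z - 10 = -20*z^2 + 15*z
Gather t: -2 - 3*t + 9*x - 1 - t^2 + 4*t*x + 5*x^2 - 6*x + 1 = -t^2 + t*(4*x - 3) + 5*x^2 + 3*x - 2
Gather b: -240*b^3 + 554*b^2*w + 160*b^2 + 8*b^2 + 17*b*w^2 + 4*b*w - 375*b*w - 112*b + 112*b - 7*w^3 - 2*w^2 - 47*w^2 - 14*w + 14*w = -240*b^3 + b^2*(554*w + 168) + b*(17*w^2 - 371*w) - 7*w^3 - 49*w^2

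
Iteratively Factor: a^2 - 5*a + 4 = (a - 1)*(a - 4)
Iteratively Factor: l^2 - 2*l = (l - 2)*(l)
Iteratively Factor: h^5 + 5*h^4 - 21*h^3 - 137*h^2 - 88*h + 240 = (h - 5)*(h^4 + 10*h^3 + 29*h^2 + 8*h - 48) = (h - 5)*(h + 4)*(h^3 + 6*h^2 + 5*h - 12) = (h - 5)*(h + 4)^2*(h^2 + 2*h - 3) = (h - 5)*(h + 3)*(h + 4)^2*(h - 1)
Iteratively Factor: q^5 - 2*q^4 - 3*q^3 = (q + 1)*(q^4 - 3*q^3) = q*(q + 1)*(q^3 - 3*q^2) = q*(q - 3)*(q + 1)*(q^2) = q^2*(q - 3)*(q + 1)*(q)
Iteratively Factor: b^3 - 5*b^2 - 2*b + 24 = (b - 4)*(b^2 - b - 6) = (b - 4)*(b + 2)*(b - 3)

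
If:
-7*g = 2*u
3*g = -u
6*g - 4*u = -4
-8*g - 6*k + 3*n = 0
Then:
No Solution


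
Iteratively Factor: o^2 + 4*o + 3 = (o + 1)*(o + 3)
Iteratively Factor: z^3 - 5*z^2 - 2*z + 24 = (z + 2)*(z^2 - 7*z + 12) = (z - 4)*(z + 2)*(z - 3)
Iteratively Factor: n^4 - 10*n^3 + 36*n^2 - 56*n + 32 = (n - 4)*(n^3 - 6*n^2 + 12*n - 8) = (n - 4)*(n - 2)*(n^2 - 4*n + 4) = (n - 4)*(n - 2)^2*(n - 2)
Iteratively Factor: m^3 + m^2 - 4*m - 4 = (m + 2)*(m^2 - m - 2) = (m + 1)*(m + 2)*(m - 2)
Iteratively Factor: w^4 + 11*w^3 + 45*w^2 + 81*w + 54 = (w + 3)*(w^3 + 8*w^2 + 21*w + 18) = (w + 3)^2*(w^2 + 5*w + 6) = (w + 3)^3*(w + 2)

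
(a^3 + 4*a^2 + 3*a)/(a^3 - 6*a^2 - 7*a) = (a + 3)/(a - 7)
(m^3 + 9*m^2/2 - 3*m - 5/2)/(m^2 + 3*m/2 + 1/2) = (m^2 + 4*m - 5)/(m + 1)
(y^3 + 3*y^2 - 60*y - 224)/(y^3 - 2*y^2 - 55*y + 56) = (y + 4)/(y - 1)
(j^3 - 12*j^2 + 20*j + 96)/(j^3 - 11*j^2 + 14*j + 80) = (j - 6)/(j - 5)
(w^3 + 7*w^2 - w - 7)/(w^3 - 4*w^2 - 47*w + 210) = (w^2 - 1)/(w^2 - 11*w + 30)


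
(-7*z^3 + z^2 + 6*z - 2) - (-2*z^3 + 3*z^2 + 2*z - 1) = -5*z^3 - 2*z^2 + 4*z - 1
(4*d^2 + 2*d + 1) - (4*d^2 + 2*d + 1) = 0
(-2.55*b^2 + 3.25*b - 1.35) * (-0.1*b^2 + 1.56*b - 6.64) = 0.255*b^4 - 4.303*b^3 + 22.137*b^2 - 23.686*b + 8.964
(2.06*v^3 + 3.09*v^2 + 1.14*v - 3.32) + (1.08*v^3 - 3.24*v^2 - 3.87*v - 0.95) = 3.14*v^3 - 0.15*v^2 - 2.73*v - 4.27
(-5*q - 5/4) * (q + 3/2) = -5*q^2 - 35*q/4 - 15/8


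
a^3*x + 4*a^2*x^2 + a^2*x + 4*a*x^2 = a*(a + 4*x)*(a*x + x)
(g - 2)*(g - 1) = g^2 - 3*g + 2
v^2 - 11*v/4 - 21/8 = (v - 7/2)*(v + 3/4)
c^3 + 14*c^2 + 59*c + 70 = (c + 2)*(c + 5)*(c + 7)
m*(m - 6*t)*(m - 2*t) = m^3 - 8*m^2*t + 12*m*t^2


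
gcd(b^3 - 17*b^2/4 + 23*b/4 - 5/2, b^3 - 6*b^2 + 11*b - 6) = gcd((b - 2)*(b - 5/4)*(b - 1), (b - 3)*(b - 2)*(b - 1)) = b^2 - 3*b + 2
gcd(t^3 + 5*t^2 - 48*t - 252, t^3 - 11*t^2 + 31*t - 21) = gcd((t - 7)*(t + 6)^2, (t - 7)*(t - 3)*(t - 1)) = t - 7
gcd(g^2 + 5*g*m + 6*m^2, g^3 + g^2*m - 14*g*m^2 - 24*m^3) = g^2 + 5*g*m + 6*m^2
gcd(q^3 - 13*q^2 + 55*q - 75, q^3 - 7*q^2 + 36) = q - 3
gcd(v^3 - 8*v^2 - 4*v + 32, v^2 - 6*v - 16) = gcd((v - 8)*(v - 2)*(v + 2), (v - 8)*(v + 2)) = v^2 - 6*v - 16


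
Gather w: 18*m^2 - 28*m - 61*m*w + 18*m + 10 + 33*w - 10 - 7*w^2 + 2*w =18*m^2 - 10*m - 7*w^2 + w*(35 - 61*m)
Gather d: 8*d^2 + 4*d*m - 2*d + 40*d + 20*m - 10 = 8*d^2 + d*(4*m + 38) + 20*m - 10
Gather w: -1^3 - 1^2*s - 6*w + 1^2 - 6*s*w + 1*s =w*(-6*s - 6)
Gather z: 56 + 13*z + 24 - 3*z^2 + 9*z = -3*z^2 + 22*z + 80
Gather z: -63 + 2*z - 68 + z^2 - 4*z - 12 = z^2 - 2*z - 143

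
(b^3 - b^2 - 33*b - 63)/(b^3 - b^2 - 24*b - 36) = (b^2 - 4*b - 21)/(b^2 - 4*b - 12)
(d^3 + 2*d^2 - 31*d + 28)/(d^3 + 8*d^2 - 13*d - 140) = (d - 1)/(d + 5)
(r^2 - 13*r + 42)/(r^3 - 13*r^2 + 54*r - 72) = (r - 7)/(r^2 - 7*r + 12)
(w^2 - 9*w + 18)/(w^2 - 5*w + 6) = (w - 6)/(w - 2)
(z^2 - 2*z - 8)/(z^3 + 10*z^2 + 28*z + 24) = (z - 4)/(z^2 + 8*z + 12)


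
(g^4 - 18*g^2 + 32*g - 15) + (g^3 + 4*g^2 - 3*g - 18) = g^4 + g^3 - 14*g^2 + 29*g - 33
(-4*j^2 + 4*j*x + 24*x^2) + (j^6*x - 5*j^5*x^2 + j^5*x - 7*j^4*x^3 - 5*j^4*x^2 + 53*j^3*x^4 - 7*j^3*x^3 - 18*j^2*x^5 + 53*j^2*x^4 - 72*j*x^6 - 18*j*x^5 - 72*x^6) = j^6*x - 5*j^5*x^2 + j^5*x - 7*j^4*x^3 - 5*j^4*x^2 + 53*j^3*x^4 - 7*j^3*x^3 - 18*j^2*x^5 + 53*j^2*x^4 - 4*j^2 - 72*j*x^6 - 18*j*x^5 + 4*j*x - 72*x^6 + 24*x^2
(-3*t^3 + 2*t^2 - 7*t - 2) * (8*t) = -24*t^4 + 16*t^3 - 56*t^2 - 16*t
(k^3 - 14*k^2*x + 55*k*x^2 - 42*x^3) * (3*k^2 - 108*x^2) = 3*k^5 - 42*k^4*x + 57*k^3*x^2 + 1386*k^2*x^3 - 5940*k*x^4 + 4536*x^5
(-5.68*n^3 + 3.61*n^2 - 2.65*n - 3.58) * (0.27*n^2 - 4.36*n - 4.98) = -1.5336*n^5 + 25.7395*n^4 + 11.8313*n^3 - 7.3904*n^2 + 28.8058*n + 17.8284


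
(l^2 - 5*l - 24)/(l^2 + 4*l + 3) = (l - 8)/(l + 1)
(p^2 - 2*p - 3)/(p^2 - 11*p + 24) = (p + 1)/(p - 8)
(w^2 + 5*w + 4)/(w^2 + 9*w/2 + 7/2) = 2*(w + 4)/(2*w + 7)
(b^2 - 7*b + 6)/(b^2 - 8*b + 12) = (b - 1)/(b - 2)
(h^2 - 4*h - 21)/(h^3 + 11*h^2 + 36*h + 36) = (h - 7)/(h^2 + 8*h + 12)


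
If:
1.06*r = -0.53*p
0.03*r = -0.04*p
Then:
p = 0.00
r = 0.00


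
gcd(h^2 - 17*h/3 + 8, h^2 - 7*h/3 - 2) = h - 3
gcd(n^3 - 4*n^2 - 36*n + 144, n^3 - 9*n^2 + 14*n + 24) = n^2 - 10*n + 24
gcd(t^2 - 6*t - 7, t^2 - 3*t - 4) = t + 1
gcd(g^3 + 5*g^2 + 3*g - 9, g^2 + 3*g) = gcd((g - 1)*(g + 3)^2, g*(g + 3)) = g + 3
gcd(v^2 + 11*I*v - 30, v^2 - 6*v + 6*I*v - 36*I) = v + 6*I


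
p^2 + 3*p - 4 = (p - 1)*(p + 4)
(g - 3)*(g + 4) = g^2 + g - 12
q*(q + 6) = q^2 + 6*q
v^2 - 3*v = v*(v - 3)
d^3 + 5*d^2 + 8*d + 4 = (d + 1)*(d + 2)^2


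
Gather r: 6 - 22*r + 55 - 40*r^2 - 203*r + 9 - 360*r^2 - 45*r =-400*r^2 - 270*r + 70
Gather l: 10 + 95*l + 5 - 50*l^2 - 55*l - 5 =-50*l^2 + 40*l + 10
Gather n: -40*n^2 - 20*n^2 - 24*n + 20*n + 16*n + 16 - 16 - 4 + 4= -60*n^2 + 12*n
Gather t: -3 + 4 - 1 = 0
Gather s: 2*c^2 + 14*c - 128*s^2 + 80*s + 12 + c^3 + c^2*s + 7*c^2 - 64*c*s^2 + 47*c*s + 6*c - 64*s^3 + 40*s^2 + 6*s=c^3 + 9*c^2 + 20*c - 64*s^3 + s^2*(-64*c - 88) + s*(c^2 + 47*c + 86) + 12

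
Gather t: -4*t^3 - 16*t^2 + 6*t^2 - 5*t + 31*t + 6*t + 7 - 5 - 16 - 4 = -4*t^3 - 10*t^2 + 32*t - 18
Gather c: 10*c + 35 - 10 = 10*c + 25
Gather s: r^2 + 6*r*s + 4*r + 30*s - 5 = r^2 + 4*r + s*(6*r + 30) - 5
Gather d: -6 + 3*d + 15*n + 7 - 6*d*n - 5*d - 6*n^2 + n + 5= d*(-6*n - 2) - 6*n^2 + 16*n + 6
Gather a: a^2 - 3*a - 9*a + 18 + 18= a^2 - 12*a + 36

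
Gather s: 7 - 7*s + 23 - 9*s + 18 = 48 - 16*s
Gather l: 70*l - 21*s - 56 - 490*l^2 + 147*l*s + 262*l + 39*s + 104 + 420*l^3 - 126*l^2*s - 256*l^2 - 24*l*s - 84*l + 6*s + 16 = 420*l^3 + l^2*(-126*s - 746) + l*(123*s + 248) + 24*s + 64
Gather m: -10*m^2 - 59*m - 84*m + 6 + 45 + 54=-10*m^2 - 143*m + 105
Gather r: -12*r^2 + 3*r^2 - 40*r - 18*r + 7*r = -9*r^2 - 51*r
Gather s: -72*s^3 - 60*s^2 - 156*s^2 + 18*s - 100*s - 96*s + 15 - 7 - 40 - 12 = -72*s^3 - 216*s^2 - 178*s - 44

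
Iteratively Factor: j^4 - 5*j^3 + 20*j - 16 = (j - 2)*(j^3 - 3*j^2 - 6*j + 8) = (j - 2)*(j - 1)*(j^2 - 2*j - 8) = (j - 2)*(j - 1)*(j + 2)*(j - 4)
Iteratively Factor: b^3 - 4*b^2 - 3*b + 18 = (b + 2)*(b^2 - 6*b + 9) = (b - 3)*(b + 2)*(b - 3)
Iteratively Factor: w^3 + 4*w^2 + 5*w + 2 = (w + 1)*(w^2 + 3*w + 2) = (w + 1)*(w + 2)*(w + 1)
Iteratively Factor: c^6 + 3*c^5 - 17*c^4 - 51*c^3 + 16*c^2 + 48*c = (c - 4)*(c^5 + 7*c^4 + 11*c^3 - 7*c^2 - 12*c) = (c - 4)*(c - 1)*(c^4 + 8*c^3 + 19*c^2 + 12*c) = (c - 4)*(c - 1)*(c + 1)*(c^3 + 7*c^2 + 12*c) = (c - 4)*(c - 1)*(c + 1)*(c + 4)*(c^2 + 3*c) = c*(c - 4)*(c - 1)*(c + 1)*(c + 4)*(c + 3)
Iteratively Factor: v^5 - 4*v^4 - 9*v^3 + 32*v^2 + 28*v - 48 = (v - 1)*(v^4 - 3*v^3 - 12*v^2 + 20*v + 48) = (v - 4)*(v - 1)*(v^3 + v^2 - 8*v - 12) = (v - 4)*(v - 3)*(v - 1)*(v^2 + 4*v + 4) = (v - 4)*(v - 3)*(v - 1)*(v + 2)*(v + 2)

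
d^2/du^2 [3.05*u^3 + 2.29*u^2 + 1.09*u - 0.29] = 18.3*u + 4.58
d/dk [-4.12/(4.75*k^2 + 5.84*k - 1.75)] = (39.14*k + 24.0608)/(4.75*k^2 + 5.84*k - 1.75)^2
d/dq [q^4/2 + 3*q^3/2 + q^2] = q*(4*q^2 + 9*q + 4)/2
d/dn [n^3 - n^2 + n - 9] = 3*n^2 - 2*n + 1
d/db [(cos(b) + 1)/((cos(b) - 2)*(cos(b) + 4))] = (cos(b)^2 + 2*cos(b) + 10)*sin(b)/((cos(b) - 2)^2*(cos(b) + 4)^2)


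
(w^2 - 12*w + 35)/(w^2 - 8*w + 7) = (w - 5)/(w - 1)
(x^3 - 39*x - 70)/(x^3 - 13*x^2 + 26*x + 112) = (x + 5)/(x - 8)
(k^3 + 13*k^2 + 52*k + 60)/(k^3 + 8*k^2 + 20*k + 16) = (k^2 + 11*k + 30)/(k^2 + 6*k + 8)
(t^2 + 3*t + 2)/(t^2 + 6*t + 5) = (t + 2)/(t + 5)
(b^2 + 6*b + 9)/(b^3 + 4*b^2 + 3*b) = (b + 3)/(b*(b + 1))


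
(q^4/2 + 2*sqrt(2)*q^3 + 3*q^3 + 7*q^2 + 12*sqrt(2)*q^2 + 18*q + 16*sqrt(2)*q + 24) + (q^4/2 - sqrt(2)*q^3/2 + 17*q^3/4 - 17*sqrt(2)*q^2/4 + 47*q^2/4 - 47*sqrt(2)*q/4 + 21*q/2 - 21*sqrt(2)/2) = q^4 + 3*sqrt(2)*q^3/2 + 29*q^3/4 + 31*sqrt(2)*q^2/4 + 75*q^2/4 + 17*sqrt(2)*q/4 + 57*q/2 - 21*sqrt(2)/2 + 24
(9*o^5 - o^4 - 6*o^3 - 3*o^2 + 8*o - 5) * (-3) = -27*o^5 + 3*o^4 + 18*o^3 + 9*o^2 - 24*o + 15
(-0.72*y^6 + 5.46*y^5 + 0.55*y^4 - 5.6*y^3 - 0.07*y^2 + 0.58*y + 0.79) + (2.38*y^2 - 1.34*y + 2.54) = -0.72*y^6 + 5.46*y^5 + 0.55*y^4 - 5.6*y^3 + 2.31*y^2 - 0.76*y + 3.33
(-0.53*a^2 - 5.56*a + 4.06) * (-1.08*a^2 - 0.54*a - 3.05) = 0.5724*a^4 + 6.291*a^3 + 0.2341*a^2 + 14.7656*a - 12.383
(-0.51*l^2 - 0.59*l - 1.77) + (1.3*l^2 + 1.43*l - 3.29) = 0.79*l^2 + 0.84*l - 5.06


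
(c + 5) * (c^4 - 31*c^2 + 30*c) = c^5 + 5*c^4 - 31*c^3 - 125*c^2 + 150*c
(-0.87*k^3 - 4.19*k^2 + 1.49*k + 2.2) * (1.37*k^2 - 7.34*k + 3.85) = -1.1919*k^5 + 0.645499999999998*k^4 + 29.4464*k^3 - 24.0541*k^2 - 10.4115*k + 8.47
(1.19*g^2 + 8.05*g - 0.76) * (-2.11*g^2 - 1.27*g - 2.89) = -2.5109*g^4 - 18.4968*g^3 - 12.059*g^2 - 22.2993*g + 2.1964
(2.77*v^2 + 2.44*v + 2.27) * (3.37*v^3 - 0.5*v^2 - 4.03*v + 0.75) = 9.3349*v^5 + 6.8378*v^4 - 4.7332*v^3 - 8.8907*v^2 - 7.3181*v + 1.7025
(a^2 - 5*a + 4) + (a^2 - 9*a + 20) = 2*a^2 - 14*a + 24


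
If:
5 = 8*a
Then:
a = 5/8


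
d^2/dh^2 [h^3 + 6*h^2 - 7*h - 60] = 6*h + 12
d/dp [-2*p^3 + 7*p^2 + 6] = 2*p*(7 - 3*p)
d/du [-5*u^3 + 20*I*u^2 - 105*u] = -15*u^2 + 40*I*u - 105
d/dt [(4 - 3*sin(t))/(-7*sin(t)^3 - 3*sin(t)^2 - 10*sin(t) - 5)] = (-42*sin(t)^3 + 75*sin(t)^2 + 24*sin(t) + 55)*cos(t)/(7*sin(t)^3 + 3*sin(t)^2 + 10*sin(t) + 5)^2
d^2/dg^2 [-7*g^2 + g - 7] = -14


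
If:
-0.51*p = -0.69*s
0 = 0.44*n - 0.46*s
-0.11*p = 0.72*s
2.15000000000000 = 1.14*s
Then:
No Solution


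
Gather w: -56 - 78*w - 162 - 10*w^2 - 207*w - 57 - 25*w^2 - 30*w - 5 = -35*w^2 - 315*w - 280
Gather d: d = d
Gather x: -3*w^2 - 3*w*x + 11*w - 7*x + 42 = -3*w^2 + 11*w + x*(-3*w - 7) + 42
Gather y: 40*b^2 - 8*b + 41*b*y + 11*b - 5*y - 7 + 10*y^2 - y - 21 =40*b^2 + 3*b + 10*y^2 + y*(41*b - 6) - 28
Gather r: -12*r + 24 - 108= -12*r - 84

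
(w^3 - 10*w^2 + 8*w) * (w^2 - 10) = w^5 - 10*w^4 - 2*w^3 + 100*w^2 - 80*w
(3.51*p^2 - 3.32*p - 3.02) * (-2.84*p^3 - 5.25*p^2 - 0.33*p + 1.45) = -9.9684*p^5 - 8.9987*p^4 + 24.8485*p^3 + 22.0401*p^2 - 3.8174*p - 4.379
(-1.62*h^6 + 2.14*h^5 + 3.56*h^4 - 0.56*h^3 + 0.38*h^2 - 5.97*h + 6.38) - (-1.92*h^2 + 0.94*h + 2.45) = -1.62*h^6 + 2.14*h^5 + 3.56*h^4 - 0.56*h^3 + 2.3*h^2 - 6.91*h + 3.93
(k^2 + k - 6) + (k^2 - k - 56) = 2*k^2 - 62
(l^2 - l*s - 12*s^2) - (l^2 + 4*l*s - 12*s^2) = -5*l*s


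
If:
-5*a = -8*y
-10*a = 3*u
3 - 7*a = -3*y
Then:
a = 24/41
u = -80/41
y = 15/41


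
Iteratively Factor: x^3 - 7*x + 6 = (x + 3)*(x^2 - 3*x + 2) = (x - 1)*(x + 3)*(x - 2)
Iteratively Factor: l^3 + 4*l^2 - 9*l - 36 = (l - 3)*(l^2 + 7*l + 12) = (l - 3)*(l + 4)*(l + 3)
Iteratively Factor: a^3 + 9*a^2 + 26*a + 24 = (a + 2)*(a^2 + 7*a + 12) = (a + 2)*(a + 3)*(a + 4)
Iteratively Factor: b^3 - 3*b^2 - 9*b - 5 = (b + 1)*(b^2 - 4*b - 5) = (b + 1)^2*(b - 5)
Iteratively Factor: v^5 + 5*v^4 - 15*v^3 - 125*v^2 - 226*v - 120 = (v + 1)*(v^4 + 4*v^3 - 19*v^2 - 106*v - 120) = (v - 5)*(v + 1)*(v^3 + 9*v^2 + 26*v + 24) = (v - 5)*(v + 1)*(v + 3)*(v^2 + 6*v + 8) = (v - 5)*(v + 1)*(v + 2)*(v + 3)*(v + 4)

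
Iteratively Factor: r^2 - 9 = (r - 3)*(r + 3)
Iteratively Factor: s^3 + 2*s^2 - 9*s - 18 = (s + 3)*(s^2 - s - 6) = (s + 2)*(s + 3)*(s - 3)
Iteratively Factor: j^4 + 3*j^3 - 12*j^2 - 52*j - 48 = (j + 2)*(j^3 + j^2 - 14*j - 24) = (j - 4)*(j + 2)*(j^2 + 5*j + 6) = (j - 4)*(j + 2)*(j + 3)*(j + 2)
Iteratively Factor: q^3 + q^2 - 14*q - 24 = (q + 2)*(q^2 - q - 12) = (q + 2)*(q + 3)*(q - 4)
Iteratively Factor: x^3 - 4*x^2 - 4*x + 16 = (x + 2)*(x^2 - 6*x + 8) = (x - 2)*(x + 2)*(x - 4)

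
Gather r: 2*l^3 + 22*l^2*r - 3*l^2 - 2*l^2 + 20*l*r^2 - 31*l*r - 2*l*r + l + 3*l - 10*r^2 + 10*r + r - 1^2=2*l^3 - 5*l^2 + 4*l + r^2*(20*l - 10) + r*(22*l^2 - 33*l + 11) - 1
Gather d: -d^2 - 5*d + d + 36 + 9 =-d^2 - 4*d + 45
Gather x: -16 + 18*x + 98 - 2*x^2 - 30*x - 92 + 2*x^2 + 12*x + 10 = 0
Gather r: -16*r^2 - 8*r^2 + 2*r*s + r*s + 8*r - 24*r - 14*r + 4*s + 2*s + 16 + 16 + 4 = -24*r^2 + r*(3*s - 30) + 6*s + 36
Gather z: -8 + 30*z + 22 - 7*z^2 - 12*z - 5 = -7*z^2 + 18*z + 9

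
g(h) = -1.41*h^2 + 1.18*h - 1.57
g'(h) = 1.18 - 2.82*h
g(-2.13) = -10.48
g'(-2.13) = 7.19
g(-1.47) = -6.35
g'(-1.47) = 5.33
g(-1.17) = -4.88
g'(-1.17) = 4.48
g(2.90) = -10.01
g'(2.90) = -7.00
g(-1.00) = -4.16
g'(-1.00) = 4.00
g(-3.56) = -23.64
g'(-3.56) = 11.22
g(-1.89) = -8.84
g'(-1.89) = 6.51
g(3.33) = -13.28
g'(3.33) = -8.21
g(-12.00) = -218.77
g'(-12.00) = 35.02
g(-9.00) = -126.40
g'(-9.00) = 26.56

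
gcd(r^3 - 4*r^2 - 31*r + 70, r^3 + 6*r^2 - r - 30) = r^2 + 3*r - 10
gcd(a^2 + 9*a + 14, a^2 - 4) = a + 2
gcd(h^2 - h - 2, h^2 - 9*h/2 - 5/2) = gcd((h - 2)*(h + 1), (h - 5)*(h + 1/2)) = 1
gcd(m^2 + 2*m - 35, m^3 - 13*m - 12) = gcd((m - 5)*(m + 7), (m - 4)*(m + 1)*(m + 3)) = 1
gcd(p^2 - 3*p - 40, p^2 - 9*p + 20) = 1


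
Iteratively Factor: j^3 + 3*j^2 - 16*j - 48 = (j + 3)*(j^2 - 16) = (j + 3)*(j + 4)*(j - 4)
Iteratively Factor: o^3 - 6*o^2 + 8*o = (o)*(o^2 - 6*o + 8) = o*(o - 4)*(o - 2)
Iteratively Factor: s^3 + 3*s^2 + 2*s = (s)*(s^2 + 3*s + 2) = s*(s + 1)*(s + 2)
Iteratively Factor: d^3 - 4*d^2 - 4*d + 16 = (d + 2)*(d^2 - 6*d + 8) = (d - 2)*(d + 2)*(d - 4)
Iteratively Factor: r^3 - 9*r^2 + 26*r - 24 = (r - 4)*(r^2 - 5*r + 6) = (r - 4)*(r - 3)*(r - 2)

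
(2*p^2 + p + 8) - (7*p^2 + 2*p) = -5*p^2 - p + 8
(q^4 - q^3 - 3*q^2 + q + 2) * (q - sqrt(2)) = q^5 - sqrt(2)*q^4 - q^4 - 3*q^3 + sqrt(2)*q^3 + q^2 + 3*sqrt(2)*q^2 - sqrt(2)*q + 2*q - 2*sqrt(2)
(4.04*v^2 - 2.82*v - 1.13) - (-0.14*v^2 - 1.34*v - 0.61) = 4.18*v^2 - 1.48*v - 0.52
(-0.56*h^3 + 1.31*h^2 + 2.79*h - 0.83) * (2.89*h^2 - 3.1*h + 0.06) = -1.6184*h^5 + 5.5219*h^4 + 3.9685*h^3 - 10.9691*h^2 + 2.7404*h - 0.0498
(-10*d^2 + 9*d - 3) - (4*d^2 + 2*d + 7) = -14*d^2 + 7*d - 10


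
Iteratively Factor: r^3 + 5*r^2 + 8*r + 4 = (r + 2)*(r^2 + 3*r + 2) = (r + 2)^2*(r + 1)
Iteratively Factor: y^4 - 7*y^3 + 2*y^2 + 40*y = (y - 4)*(y^3 - 3*y^2 - 10*y) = (y - 5)*(y - 4)*(y^2 + 2*y) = (y - 5)*(y - 4)*(y + 2)*(y)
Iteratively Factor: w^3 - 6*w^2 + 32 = (w + 2)*(w^2 - 8*w + 16) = (w - 4)*(w + 2)*(w - 4)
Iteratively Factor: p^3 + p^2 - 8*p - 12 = (p - 3)*(p^2 + 4*p + 4) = (p - 3)*(p + 2)*(p + 2)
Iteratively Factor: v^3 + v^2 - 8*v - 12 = (v - 3)*(v^2 + 4*v + 4) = (v - 3)*(v + 2)*(v + 2)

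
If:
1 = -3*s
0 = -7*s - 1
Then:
No Solution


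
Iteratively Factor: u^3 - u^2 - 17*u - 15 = (u + 1)*(u^2 - 2*u - 15) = (u - 5)*(u + 1)*(u + 3)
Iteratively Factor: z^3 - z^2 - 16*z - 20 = (z + 2)*(z^2 - 3*z - 10) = (z - 5)*(z + 2)*(z + 2)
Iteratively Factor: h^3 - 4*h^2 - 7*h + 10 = (h - 1)*(h^2 - 3*h - 10) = (h - 1)*(h + 2)*(h - 5)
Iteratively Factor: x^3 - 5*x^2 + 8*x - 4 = (x - 2)*(x^2 - 3*x + 2) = (x - 2)^2*(x - 1)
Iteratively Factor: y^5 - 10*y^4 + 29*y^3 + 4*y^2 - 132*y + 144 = (y - 3)*(y^4 - 7*y^3 + 8*y^2 + 28*y - 48) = (y - 4)*(y - 3)*(y^3 - 3*y^2 - 4*y + 12) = (y - 4)*(y - 3)*(y - 2)*(y^2 - y - 6) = (y - 4)*(y - 3)*(y - 2)*(y + 2)*(y - 3)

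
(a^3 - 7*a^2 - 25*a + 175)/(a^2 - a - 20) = (a^2 - 2*a - 35)/(a + 4)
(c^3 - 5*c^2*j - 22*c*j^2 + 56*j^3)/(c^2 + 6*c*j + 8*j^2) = (c^2 - 9*c*j + 14*j^2)/(c + 2*j)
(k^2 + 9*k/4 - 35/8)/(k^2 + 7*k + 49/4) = (4*k - 5)/(2*(2*k + 7))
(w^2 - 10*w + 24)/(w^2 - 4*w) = (w - 6)/w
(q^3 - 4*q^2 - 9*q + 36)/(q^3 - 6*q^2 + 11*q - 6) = (q^2 - q - 12)/(q^2 - 3*q + 2)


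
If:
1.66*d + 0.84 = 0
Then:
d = -0.51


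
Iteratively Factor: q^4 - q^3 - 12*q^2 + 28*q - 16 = (q - 2)*(q^3 + q^2 - 10*q + 8) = (q - 2)^2*(q^2 + 3*q - 4) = (q - 2)^2*(q + 4)*(q - 1)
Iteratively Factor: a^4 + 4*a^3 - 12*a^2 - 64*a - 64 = (a + 4)*(a^3 - 12*a - 16) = (a + 2)*(a + 4)*(a^2 - 2*a - 8) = (a + 2)^2*(a + 4)*(a - 4)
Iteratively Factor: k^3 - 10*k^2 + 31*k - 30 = (k - 3)*(k^2 - 7*k + 10) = (k - 3)*(k - 2)*(k - 5)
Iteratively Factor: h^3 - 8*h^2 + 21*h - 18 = (h - 3)*(h^2 - 5*h + 6) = (h - 3)*(h - 2)*(h - 3)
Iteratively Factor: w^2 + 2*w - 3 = (w + 3)*(w - 1)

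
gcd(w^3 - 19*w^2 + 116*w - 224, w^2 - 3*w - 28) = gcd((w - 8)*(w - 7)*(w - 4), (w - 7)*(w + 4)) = w - 7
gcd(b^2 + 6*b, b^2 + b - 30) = b + 6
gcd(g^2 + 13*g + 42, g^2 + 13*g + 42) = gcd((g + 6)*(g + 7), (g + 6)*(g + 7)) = g^2 + 13*g + 42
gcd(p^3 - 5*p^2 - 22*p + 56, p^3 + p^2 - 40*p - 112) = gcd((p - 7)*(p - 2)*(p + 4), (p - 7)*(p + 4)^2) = p^2 - 3*p - 28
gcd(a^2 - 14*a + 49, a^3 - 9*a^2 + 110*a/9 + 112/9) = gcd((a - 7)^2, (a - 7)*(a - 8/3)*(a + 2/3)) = a - 7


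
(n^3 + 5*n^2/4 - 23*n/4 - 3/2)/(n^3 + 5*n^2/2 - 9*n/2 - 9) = (4*n + 1)/(2*(2*n + 3))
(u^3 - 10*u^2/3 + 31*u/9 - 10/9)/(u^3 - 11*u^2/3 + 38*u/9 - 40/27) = 3*(u - 1)/(3*u - 4)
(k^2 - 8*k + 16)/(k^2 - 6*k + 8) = (k - 4)/(k - 2)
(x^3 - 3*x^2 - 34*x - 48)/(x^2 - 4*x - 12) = (x^2 - 5*x - 24)/(x - 6)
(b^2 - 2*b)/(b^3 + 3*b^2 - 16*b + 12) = b/(b^2 + 5*b - 6)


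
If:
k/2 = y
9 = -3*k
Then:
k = -3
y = -3/2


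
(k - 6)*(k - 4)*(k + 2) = k^3 - 8*k^2 + 4*k + 48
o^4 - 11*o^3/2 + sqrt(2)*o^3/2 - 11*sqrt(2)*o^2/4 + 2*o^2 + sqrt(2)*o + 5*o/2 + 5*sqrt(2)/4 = (o - 5)*(o - 1)*(o + 1/2)*(o + sqrt(2)/2)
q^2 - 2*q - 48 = (q - 8)*(q + 6)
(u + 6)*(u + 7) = u^2 + 13*u + 42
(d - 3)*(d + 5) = d^2 + 2*d - 15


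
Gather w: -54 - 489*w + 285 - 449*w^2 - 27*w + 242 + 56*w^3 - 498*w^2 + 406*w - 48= 56*w^3 - 947*w^2 - 110*w + 425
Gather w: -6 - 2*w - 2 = -2*w - 8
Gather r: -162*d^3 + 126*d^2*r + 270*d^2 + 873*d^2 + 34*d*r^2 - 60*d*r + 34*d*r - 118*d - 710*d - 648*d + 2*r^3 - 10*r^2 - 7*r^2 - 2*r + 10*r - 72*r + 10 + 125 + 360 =-162*d^3 + 1143*d^2 - 1476*d + 2*r^3 + r^2*(34*d - 17) + r*(126*d^2 - 26*d - 64) + 495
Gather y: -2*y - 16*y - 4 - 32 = -18*y - 36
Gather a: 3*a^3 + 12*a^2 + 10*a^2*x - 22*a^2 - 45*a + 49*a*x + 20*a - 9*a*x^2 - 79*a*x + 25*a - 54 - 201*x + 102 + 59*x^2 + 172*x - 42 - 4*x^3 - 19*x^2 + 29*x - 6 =3*a^3 + a^2*(10*x - 10) + a*(-9*x^2 - 30*x) - 4*x^3 + 40*x^2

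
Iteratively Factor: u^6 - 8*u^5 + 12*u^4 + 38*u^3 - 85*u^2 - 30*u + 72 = (u - 4)*(u^5 - 4*u^4 - 4*u^3 + 22*u^2 + 3*u - 18) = (u - 4)*(u - 1)*(u^4 - 3*u^3 - 7*u^2 + 15*u + 18) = (u - 4)*(u - 3)*(u - 1)*(u^3 - 7*u - 6) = (u - 4)*(u - 3)*(u - 1)*(u + 1)*(u^2 - u - 6) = (u - 4)*(u - 3)*(u - 1)*(u + 1)*(u + 2)*(u - 3)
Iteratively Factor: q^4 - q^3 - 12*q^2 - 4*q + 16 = (q + 2)*(q^3 - 3*q^2 - 6*q + 8) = (q - 4)*(q + 2)*(q^2 + q - 2) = (q - 4)*(q + 2)^2*(q - 1)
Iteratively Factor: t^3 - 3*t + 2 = (t - 1)*(t^2 + t - 2) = (t - 1)*(t + 2)*(t - 1)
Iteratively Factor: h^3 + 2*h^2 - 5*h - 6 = (h + 1)*(h^2 + h - 6) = (h + 1)*(h + 3)*(h - 2)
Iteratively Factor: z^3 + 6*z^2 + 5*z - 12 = (z - 1)*(z^2 + 7*z + 12) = (z - 1)*(z + 3)*(z + 4)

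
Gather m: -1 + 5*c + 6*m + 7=5*c + 6*m + 6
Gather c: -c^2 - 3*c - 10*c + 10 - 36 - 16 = -c^2 - 13*c - 42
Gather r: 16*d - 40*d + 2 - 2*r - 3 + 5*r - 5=-24*d + 3*r - 6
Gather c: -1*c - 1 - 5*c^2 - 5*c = -5*c^2 - 6*c - 1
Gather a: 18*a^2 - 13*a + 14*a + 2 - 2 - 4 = 18*a^2 + a - 4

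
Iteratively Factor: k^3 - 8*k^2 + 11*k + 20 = (k - 4)*(k^2 - 4*k - 5) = (k - 5)*(k - 4)*(k + 1)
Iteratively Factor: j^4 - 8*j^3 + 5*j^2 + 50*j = (j)*(j^3 - 8*j^2 + 5*j + 50) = j*(j - 5)*(j^2 - 3*j - 10) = j*(j - 5)*(j + 2)*(j - 5)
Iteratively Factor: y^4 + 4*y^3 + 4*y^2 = (y + 2)*(y^3 + 2*y^2) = y*(y + 2)*(y^2 + 2*y) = y*(y + 2)^2*(y)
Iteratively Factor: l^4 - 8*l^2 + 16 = (l + 2)*(l^3 - 2*l^2 - 4*l + 8) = (l - 2)*(l + 2)*(l^2 - 4) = (l - 2)^2*(l + 2)*(l + 2)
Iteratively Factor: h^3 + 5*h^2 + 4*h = (h)*(h^2 + 5*h + 4) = h*(h + 1)*(h + 4)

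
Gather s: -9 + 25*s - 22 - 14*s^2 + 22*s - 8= -14*s^2 + 47*s - 39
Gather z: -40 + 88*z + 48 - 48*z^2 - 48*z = -48*z^2 + 40*z + 8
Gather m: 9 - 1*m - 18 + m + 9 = 0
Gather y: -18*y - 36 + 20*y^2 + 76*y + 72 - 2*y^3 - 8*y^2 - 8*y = -2*y^3 + 12*y^2 + 50*y + 36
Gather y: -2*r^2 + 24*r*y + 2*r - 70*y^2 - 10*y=-2*r^2 + 2*r - 70*y^2 + y*(24*r - 10)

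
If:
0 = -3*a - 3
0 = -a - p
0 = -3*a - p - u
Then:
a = -1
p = 1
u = 2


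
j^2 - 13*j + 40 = (j - 8)*(j - 5)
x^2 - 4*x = x*(x - 4)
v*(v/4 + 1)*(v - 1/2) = v^3/4 + 7*v^2/8 - v/2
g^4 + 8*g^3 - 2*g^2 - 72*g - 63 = (g - 3)*(g + 1)*(g + 3)*(g + 7)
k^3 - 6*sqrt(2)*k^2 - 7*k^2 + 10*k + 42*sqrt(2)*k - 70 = (k - 7)*(k - 5*sqrt(2))*(k - sqrt(2))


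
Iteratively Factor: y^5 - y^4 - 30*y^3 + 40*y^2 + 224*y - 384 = (y - 3)*(y^4 + 2*y^3 - 24*y^2 - 32*y + 128) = (y - 3)*(y - 2)*(y^3 + 4*y^2 - 16*y - 64) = (y - 4)*(y - 3)*(y - 2)*(y^2 + 8*y + 16) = (y - 4)*(y - 3)*(y - 2)*(y + 4)*(y + 4)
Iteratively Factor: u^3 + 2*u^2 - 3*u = (u - 1)*(u^2 + 3*u) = u*(u - 1)*(u + 3)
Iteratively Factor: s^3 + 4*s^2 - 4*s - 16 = (s - 2)*(s^2 + 6*s + 8) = (s - 2)*(s + 4)*(s + 2)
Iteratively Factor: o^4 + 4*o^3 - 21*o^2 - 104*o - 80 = (o + 4)*(o^3 - 21*o - 20) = (o + 1)*(o + 4)*(o^2 - o - 20) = (o + 1)*(o + 4)^2*(o - 5)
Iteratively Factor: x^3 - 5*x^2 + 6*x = (x)*(x^2 - 5*x + 6) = x*(x - 2)*(x - 3)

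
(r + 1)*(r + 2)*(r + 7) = r^3 + 10*r^2 + 23*r + 14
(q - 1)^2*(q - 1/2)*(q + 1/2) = q^4 - 2*q^3 + 3*q^2/4 + q/2 - 1/4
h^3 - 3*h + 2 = (h - 1)^2*(h + 2)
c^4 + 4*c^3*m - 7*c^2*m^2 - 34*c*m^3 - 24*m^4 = (c - 3*m)*(c + m)*(c + 2*m)*(c + 4*m)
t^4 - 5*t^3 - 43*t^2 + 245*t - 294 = (t - 7)*(t - 3)*(t - 2)*(t + 7)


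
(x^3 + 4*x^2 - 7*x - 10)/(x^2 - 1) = (x^2 + 3*x - 10)/(x - 1)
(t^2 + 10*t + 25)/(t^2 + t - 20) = (t + 5)/(t - 4)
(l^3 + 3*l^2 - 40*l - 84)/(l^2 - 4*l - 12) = l + 7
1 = 1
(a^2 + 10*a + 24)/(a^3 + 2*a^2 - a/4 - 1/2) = 4*(a^2 + 10*a + 24)/(4*a^3 + 8*a^2 - a - 2)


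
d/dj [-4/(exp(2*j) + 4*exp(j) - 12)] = 8*(exp(j) + 2)*exp(j)/(exp(2*j) + 4*exp(j) - 12)^2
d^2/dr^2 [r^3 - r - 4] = 6*r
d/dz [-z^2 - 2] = -2*z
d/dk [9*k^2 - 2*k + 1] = 18*k - 2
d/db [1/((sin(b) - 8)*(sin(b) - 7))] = (15 - 2*sin(b))*cos(b)/((sin(b) - 8)^2*(sin(b) - 7)^2)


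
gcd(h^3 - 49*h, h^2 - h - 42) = h - 7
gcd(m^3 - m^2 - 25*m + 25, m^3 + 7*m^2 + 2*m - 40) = m + 5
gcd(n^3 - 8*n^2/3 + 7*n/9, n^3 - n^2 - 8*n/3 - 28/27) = n - 7/3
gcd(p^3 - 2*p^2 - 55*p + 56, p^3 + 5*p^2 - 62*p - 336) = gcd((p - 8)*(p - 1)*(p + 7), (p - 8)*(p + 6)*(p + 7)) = p^2 - p - 56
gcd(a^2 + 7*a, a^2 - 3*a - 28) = 1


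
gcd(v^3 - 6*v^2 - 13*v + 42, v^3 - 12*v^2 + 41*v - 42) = v^2 - 9*v + 14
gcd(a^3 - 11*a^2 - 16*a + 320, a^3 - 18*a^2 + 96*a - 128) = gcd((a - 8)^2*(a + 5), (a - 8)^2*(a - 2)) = a^2 - 16*a + 64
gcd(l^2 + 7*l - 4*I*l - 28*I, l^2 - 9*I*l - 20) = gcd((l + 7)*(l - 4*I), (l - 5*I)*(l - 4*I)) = l - 4*I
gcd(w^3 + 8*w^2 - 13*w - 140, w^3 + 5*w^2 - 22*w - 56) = w^2 + 3*w - 28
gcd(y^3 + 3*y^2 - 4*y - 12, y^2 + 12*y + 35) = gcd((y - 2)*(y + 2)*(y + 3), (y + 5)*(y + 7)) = 1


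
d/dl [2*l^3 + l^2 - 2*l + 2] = 6*l^2 + 2*l - 2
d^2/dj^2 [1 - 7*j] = 0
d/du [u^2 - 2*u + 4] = 2*u - 2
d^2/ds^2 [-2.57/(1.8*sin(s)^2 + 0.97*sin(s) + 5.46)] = (33.3072*sin(s)^4 + 13.46166*sin(s)^3 - 148.574527*sin(s)^2 - 40.534554*sin(s) + 45.679694)/(1.8*sin(s)^2 + 0.97*sin(s) + 5.46)^3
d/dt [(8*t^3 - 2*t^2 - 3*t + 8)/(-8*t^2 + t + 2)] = 2*(-32*t^4 + 8*t^3 + 11*t^2 + 60*t - 7)/(64*t^4 - 16*t^3 - 31*t^2 + 4*t + 4)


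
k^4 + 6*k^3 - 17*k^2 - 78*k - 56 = (k - 4)*(k + 1)*(k + 2)*(k + 7)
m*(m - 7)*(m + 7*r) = m^3 + 7*m^2*r - 7*m^2 - 49*m*r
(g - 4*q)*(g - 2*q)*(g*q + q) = g^3*q - 6*g^2*q^2 + g^2*q + 8*g*q^3 - 6*g*q^2 + 8*q^3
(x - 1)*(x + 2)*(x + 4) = x^3 + 5*x^2 + 2*x - 8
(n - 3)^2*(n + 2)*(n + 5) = n^4 + n^3 - 23*n^2 + 3*n + 90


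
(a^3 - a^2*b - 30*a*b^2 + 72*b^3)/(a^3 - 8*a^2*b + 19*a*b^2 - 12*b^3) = (a + 6*b)/(a - b)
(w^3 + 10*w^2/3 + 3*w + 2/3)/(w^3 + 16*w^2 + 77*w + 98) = (3*w^2 + 4*w + 1)/(3*(w^2 + 14*w + 49))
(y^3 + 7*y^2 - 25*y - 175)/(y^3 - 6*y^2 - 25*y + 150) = (y + 7)/(y - 6)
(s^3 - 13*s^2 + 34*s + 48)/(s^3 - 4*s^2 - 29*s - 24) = (s - 6)/(s + 3)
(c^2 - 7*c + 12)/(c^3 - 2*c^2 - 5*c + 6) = (c - 4)/(c^2 + c - 2)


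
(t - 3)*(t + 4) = t^2 + t - 12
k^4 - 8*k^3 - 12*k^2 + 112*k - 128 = (k - 8)*(k - 2)^2*(k + 4)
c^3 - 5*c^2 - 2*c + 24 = (c - 4)*(c - 3)*(c + 2)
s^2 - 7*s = s*(s - 7)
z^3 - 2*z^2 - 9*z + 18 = (z - 3)*(z - 2)*(z + 3)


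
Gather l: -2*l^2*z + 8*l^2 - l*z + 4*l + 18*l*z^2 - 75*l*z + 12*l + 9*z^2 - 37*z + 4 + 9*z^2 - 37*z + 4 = l^2*(8 - 2*z) + l*(18*z^2 - 76*z + 16) + 18*z^2 - 74*z + 8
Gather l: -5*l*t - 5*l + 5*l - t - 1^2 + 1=-5*l*t - t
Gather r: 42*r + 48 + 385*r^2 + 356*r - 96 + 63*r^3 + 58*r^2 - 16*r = 63*r^3 + 443*r^2 + 382*r - 48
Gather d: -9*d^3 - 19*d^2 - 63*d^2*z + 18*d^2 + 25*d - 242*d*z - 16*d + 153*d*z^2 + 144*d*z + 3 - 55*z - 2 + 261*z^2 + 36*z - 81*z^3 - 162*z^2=-9*d^3 + d^2*(-63*z - 1) + d*(153*z^2 - 98*z + 9) - 81*z^3 + 99*z^2 - 19*z + 1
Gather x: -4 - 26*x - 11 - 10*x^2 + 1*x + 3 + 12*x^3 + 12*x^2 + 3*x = 12*x^3 + 2*x^2 - 22*x - 12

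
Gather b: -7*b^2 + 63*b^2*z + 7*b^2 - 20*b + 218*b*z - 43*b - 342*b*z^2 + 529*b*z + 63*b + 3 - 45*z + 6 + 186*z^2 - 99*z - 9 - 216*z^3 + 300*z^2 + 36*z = 63*b^2*z + b*(-342*z^2 + 747*z) - 216*z^3 + 486*z^2 - 108*z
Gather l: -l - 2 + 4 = 2 - l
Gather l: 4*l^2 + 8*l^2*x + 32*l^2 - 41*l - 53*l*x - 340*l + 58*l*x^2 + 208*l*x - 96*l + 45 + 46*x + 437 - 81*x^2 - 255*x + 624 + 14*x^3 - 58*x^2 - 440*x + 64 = l^2*(8*x + 36) + l*(58*x^2 + 155*x - 477) + 14*x^3 - 139*x^2 - 649*x + 1170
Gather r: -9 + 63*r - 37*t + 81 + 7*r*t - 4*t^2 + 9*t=r*(7*t + 63) - 4*t^2 - 28*t + 72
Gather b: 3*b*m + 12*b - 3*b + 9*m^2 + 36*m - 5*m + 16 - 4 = b*(3*m + 9) + 9*m^2 + 31*m + 12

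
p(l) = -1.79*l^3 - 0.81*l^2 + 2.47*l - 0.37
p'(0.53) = 0.10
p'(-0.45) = 2.11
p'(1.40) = -10.32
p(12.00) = -3180.49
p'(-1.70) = -10.30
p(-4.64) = 149.55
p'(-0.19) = 2.58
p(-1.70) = 1.88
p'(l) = -5.37*l^2 - 1.62*l + 2.47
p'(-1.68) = -9.96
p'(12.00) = -790.25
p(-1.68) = 1.68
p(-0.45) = -1.48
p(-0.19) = -0.86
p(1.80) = -8.99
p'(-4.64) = -105.63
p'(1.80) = -17.84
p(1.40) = -3.41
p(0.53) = 0.45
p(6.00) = -401.35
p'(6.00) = -200.57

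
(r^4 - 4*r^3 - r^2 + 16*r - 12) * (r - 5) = r^5 - 9*r^4 + 19*r^3 + 21*r^2 - 92*r + 60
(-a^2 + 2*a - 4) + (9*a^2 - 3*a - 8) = 8*a^2 - a - 12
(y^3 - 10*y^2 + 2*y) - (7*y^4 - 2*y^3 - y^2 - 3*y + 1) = -7*y^4 + 3*y^3 - 9*y^2 + 5*y - 1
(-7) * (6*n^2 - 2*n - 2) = -42*n^2 + 14*n + 14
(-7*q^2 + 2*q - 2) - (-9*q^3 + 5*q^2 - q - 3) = 9*q^3 - 12*q^2 + 3*q + 1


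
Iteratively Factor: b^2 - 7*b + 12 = (b - 3)*(b - 4)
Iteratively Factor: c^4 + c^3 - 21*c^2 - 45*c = (c - 5)*(c^3 + 6*c^2 + 9*c) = (c - 5)*(c + 3)*(c^2 + 3*c) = (c - 5)*(c + 3)^2*(c)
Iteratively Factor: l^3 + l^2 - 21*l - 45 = (l + 3)*(l^2 - 2*l - 15) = (l - 5)*(l + 3)*(l + 3)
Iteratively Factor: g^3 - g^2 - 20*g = (g)*(g^2 - g - 20) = g*(g - 5)*(g + 4)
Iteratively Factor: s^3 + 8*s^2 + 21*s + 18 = (s + 3)*(s^2 + 5*s + 6) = (s + 3)^2*(s + 2)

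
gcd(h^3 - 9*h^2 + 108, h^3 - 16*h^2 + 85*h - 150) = h - 6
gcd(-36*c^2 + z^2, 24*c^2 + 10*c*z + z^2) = 6*c + z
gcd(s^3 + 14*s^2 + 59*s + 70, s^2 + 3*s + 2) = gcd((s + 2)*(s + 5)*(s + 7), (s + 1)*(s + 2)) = s + 2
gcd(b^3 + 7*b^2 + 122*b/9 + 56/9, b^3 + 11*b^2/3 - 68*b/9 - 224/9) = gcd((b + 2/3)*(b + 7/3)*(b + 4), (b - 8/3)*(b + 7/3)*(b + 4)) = b^2 + 19*b/3 + 28/3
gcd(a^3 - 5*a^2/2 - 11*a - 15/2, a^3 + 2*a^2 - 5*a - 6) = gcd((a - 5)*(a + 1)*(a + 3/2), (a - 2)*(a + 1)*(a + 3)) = a + 1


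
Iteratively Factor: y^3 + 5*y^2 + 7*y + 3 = (y + 3)*(y^2 + 2*y + 1) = (y + 1)*(y + 3)*(y + 1)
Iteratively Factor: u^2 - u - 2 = (u - 2)*(u + 1)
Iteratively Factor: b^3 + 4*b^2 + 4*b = (b)*(b^2 + 4*b + 4) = b*(b + 2)*(b + 2)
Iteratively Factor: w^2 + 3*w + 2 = (w + 1)*(w + 2)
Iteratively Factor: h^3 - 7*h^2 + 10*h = (h - 2)*(h^2 - 5*h) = h*(h - 2)*(h - 5)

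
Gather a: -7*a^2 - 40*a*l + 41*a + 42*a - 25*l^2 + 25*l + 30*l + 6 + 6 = -7*a^2 + a*(83 - 40*l) - 25*l^2 + 55*l + 12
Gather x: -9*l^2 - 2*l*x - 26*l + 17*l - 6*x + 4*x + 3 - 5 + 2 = -9*l^2 - 9*l + x*(-2*l - 2)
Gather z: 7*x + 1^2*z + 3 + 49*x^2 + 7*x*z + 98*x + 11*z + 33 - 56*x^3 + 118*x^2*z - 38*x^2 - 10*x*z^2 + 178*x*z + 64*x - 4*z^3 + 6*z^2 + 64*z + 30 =-56*x^3 + 11*x^2 + 169*x - 4*z^3 + z^2*(6 - 10*x) + z*(118*x^2 + 185*x + 76) + 66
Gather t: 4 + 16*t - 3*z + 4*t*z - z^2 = t*(4*z + 16) - z^2 - 3*z + 4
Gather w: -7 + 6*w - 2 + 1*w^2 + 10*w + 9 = w^2 + 16*w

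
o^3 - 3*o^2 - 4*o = o*(o - 4)*(o + 1)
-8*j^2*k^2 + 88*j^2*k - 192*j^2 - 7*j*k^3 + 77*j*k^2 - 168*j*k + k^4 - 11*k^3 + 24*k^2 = (-8*j + k)*(j + k)*(k - 8)*(k - 3)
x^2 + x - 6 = (x - 2)*(x + 3)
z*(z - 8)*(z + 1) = z^3 - 7*z^2 - 8*z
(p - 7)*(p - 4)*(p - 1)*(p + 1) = p^4 - 11*p^3 + 27*p^2 + 11*p - 28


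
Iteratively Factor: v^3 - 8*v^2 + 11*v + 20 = (v - 5)*(v^2 - 3*v - 4) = (v - 5)*(v - 4)*(v + 1)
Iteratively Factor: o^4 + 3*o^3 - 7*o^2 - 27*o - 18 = (o - 3)*(o^3 + 6*o^2 + 11*o + 6) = (o - 3)*(o + 2)*(o^2 + 4*o + 3) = (o - 3)*(o + 1)*(o + 2)*(o + 3)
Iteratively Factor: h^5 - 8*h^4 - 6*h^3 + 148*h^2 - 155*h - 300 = (h - 5)*(h^4 - 3*h^3 - 21*h^2 + 43*h + 60) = (h - 5)*(h + 1)*(h^3 - 4*h^2 - 17*h + 60) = (h - 5)^2*(h + 1)*(h^2 + h - 12) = (h - 5)^2*(h + 1)*(h + 4)*(h - 3)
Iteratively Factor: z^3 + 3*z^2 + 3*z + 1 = (z + 1)*(z^2 + 2*z + 1) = (z + 1)^2*(z + 1)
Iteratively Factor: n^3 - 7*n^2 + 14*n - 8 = (n - 4)*(n^2 - 3*n + 2) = (n - 4)*(n - 1)*(n - 2)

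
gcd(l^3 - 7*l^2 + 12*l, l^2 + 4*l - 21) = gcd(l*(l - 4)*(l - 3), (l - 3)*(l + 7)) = l - 3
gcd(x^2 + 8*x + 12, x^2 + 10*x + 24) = x + 6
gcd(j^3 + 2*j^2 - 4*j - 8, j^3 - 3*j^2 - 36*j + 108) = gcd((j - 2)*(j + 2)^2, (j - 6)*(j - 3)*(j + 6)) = 1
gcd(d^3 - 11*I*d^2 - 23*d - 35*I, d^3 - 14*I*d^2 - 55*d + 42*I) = d - 7*I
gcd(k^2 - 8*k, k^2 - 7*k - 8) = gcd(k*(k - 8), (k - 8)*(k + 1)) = k - 8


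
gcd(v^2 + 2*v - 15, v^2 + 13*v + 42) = 1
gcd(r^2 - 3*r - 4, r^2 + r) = r + 1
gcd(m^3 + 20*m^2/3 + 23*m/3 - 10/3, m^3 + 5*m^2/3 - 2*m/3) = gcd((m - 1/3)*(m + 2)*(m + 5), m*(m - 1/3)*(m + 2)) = m^2 + 5*m/3 - 2/3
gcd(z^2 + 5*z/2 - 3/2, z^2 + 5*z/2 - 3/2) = z^2 + 5*z/2 - 3/2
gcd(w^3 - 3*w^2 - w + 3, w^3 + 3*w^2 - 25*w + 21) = w^2 - 4*w + 3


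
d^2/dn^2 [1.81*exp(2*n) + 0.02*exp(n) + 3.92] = (7.24*exp(n) + 0.02)*exp(n)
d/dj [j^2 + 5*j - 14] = 2*j + 5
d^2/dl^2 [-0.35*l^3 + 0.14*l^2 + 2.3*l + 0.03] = 0.28 - 2.1*l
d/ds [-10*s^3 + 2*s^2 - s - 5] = -30*s^2 + 4*s - 1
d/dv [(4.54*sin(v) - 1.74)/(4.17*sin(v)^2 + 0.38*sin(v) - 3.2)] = (-18.9318*sin(v)^2 + 14.5116*sin(v) - 13.8668)*cos(v)/(17.3889*sin(v)^4 + 3.1692*sin(v)^3 - 26.5436*sin(v)^2 - 2.432*sin(v) + 10.24)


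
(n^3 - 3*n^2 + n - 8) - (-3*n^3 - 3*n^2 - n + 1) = 4*n^3 + 2*n - 9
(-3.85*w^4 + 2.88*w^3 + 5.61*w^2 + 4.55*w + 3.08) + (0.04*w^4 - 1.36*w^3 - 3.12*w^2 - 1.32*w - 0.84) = -3.81*w^4 + 1.52*w^3 + 2.49*w^2 + 3.23*w + 2.24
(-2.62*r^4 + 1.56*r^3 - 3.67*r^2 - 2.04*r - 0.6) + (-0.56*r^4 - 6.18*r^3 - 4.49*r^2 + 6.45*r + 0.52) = -3.18*r^4 - 4.62*r^3 - 8.16*r^2 + 4.41*r - 0.08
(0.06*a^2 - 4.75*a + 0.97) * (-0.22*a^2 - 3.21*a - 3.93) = -0.0132*a^4 + 0.8524*a^3 + 14.7983*a^2 + 15.5538*a - 3.8121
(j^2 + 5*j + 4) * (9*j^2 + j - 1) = 9*j^4 + 46*j^3 + 40*j^2 - j - 4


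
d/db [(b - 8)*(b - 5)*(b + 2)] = 3*b^2 - 22*b + 14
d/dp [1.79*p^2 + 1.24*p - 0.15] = 3.58*p + 1.24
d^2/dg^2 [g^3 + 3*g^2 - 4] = 6*g + 6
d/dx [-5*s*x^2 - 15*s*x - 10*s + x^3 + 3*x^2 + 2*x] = -10*s*x - 15*s + 3*x^2 + 6*x + 2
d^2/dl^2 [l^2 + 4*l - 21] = 2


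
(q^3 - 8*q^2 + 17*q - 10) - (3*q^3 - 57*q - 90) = -2*q^3 - 8*q^2 + 74*q + 80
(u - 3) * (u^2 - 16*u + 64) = u^3 - 19*u^2 + 112*u - 192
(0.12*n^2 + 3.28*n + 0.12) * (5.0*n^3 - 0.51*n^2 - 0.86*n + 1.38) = 0.6*n^5 + 16.3388*n^4 - 1.176*n^3 - 2.7164*n^2 + 4.4232*n + 0.1656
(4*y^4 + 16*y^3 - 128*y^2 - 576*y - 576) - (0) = 4*y^4 + 16*y^3 - 128*y^2 - 576*y - 576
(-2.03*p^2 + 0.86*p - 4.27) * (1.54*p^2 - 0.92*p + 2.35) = -3.1262*p^4 + 3.192*p^3 - 12.1375*p^2 + 5.9494*p - 10.0345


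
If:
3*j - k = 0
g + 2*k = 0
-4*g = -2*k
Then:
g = 0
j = 0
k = 0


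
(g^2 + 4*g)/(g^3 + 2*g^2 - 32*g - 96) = g/(g^2 - 2*g - 24)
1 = 1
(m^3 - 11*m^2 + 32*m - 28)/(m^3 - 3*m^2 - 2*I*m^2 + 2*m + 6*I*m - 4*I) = (m^2 - 9*m + 14)/(m^2 - m*(1 + 2*I) + 2*I)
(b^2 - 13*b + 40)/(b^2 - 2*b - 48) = (b - 5)/(b + 6)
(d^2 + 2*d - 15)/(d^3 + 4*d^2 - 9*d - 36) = (d + 5)/(d^2 + 7*d + 12)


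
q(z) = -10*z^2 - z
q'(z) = -20*z - 1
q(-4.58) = -205.18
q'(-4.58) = 90.60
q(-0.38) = -1.06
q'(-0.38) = 6.60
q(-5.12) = -257.02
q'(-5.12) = 101.40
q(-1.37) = -17.40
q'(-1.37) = 26.40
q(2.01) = -42.41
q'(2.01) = -41.20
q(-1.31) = -15.85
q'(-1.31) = 25.20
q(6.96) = -491.38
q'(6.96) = -140.20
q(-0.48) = -1.82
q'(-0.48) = 8.60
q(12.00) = -1452.00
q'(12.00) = -241.00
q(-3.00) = -87.00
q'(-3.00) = 59.00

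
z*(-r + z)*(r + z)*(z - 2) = -r^2*z^2 + 2*r^2*z + z^4 - 2*z^3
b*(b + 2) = b^2 + 2*b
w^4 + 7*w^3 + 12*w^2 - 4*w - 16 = (w - 1)*(w + 2)^2*(w + 4)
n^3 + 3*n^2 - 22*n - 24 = (n - 4)*(n + 1)*(n + 6)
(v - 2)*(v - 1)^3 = v^4 - 5*v^3 + 9*v^2 - 7*v + 2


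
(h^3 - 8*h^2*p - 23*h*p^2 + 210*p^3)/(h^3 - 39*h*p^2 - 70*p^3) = (h - 6*p)/(h + 2*p)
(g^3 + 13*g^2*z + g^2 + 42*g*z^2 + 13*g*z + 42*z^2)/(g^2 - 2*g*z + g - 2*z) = (-g^2 - 13*g*z - 42*z^2)/(-g + 2*z)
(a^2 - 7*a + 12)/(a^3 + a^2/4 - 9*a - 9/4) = 4*(a - 4)/(4*a^2 + 13*a + 3)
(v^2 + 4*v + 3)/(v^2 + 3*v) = (v + 1)/v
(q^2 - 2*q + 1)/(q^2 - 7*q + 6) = (q - 1)/(q - 6)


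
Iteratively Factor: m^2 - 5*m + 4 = (m - 4)*(m - 1)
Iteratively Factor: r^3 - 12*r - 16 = (r + 2)*(r^2 - 2*r - 8) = (r + 2)^2*(r - 4)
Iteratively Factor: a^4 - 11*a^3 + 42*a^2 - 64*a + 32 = (a - 1)*(a^3 - 10*a^2 + 32*a - 32) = (a - 2)*(a - 1)*(a^2 - 8*a + 16) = (a - 4)*(a - 2)*(a - 1)*(a - 4)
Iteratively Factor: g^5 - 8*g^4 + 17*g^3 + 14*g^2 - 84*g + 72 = (g - 2)*(g^4 - 6*g^3 + 5*g^2 + 24*g - 36) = (g - 3)*(g - 2)*(g^3 - 3*g^2 - 4*g + 12) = (g - 3)*(g - 2)^2*(g^2 - g - 6) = (g - 3)^2*(g - 2)^2*(g + 2)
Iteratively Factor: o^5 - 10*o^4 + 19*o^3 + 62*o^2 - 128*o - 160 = (o - 5)*(o^4 - 5*o^3 - 6*o^2 + 32*o + 32) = (o - 5)*(o + 1)*(o^3 - 6*o^2 + 32) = (o - 5)*(o - 4)*(o + 1)*(o^2 - 2*o - 8) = (o - 5)*(o - 4)^2*(o + 1)*(o + 2)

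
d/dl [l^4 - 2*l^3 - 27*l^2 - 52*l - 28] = 4*l^3 - 6*l^2 - 54*l - 52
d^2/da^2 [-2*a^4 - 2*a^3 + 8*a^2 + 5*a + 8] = -24*a^2 - 12*a + 16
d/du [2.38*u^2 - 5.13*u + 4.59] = 4.76*u - 5.13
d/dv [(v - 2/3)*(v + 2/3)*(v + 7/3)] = 3*v^2 + 14*v/3 - 4/9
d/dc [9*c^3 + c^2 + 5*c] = 27*c^2 + 2*c + 5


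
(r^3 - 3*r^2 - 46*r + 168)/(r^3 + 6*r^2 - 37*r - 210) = (r - 4)/(r + 5)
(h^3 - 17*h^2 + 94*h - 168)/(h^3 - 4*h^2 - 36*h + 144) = (h - 7)/(h + 6)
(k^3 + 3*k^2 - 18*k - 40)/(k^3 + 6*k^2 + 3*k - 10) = (k - 4)/(k - 1)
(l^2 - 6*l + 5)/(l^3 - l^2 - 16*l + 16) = (l - 5)/(l^2 - 16)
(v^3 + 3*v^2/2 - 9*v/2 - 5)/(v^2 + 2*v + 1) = (v^2 + v/2 - 5)/(v + 1)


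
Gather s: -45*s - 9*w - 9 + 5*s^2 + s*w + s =5*s^2 + s*(w - 44) - 9*w - 9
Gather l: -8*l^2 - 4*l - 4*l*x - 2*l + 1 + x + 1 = -8*l^2 + l*(-4*x - 6) + x + 2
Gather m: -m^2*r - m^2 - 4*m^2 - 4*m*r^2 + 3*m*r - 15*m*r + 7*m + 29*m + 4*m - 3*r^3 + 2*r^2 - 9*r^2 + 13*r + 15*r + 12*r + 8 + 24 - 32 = m^2*(-r - 5) + m*(-4*r^2 - 12*r + 40) - 3*r^3 - 7*r^2 + 40*r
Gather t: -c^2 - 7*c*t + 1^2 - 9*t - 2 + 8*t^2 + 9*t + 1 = -c^2 - 7*c*t + 8*t^2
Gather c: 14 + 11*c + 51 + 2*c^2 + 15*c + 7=2*c^2 + 26*c + 72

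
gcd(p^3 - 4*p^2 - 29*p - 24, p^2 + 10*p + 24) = 1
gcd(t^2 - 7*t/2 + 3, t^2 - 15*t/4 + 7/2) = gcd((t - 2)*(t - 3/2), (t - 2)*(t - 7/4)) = t - 2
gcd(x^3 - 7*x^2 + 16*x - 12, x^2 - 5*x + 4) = 1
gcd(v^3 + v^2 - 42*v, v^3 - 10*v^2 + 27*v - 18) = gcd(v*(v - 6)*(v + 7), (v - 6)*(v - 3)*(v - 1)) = v - 6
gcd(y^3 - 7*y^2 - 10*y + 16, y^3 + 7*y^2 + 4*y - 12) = y^2 + y - 2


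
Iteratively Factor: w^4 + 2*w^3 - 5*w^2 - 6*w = (w - 2)*(w^3 + 4*w^2 + 3*w) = w*(w - 2)*(w^2 + 4*w + 3) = w*(w - 2)*(w + 1)*(w + 3)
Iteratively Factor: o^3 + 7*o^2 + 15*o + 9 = (o + 3)*(o^2 + 4*o + 3) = (o + 1)*(o + 3)*(o + 3)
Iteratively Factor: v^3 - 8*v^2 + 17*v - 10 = (v - 1)*(v^2 - 7*v + 10) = (v - 5)*(v - 1)*(v - 2)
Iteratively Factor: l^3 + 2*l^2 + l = (l + 1)*(l^2 + l) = l*(l + 1)*(l + 1)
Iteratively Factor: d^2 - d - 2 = (d - 2)*(d + 1)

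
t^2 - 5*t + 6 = (t - 3)*(t - 2)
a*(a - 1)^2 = a^3 - 2*a^2 + a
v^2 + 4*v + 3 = (v + 1)*(v + 3)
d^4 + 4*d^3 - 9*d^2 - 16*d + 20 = (d - 2)*(d - 1)*(d + 2)*(d + 5)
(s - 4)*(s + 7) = s^2 + 3*s - 28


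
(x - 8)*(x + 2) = x^2 - 6*x - 16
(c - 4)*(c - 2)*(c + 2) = c^3 - 4*c^2 - 4*c + 16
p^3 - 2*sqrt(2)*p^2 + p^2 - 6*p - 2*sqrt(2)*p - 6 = (p + 1)*(p - 3*sqrt(2))*(p + sqrt(2))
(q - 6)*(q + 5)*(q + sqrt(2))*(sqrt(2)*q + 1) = sqrt(2)*q^4 - sqrt(2)*q^3 + 3*q^3 - 29*sqrt(2)*q^2 - 3*q^2 - 90*q - sqrt(2)*q - 30*sqrt(2)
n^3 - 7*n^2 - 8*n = n*(n - 8)*(n + 1)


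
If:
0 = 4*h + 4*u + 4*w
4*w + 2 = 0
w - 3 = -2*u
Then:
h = -5/4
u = 7/4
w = -1/2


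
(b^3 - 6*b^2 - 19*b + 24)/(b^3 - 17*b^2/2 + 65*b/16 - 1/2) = 16*(b^2 + 2*b - 3)/(16*b^2 - 8*b + 1)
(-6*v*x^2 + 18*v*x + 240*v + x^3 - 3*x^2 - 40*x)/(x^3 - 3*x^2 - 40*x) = (-6*v + x)/x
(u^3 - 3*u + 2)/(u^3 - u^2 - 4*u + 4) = (u - 1)/(u - 2)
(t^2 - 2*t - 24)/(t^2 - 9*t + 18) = (t + 4)/(t - 3)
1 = 1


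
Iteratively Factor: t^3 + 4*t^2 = (t)*(t^2 + 4*t) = t^2*(t + 4)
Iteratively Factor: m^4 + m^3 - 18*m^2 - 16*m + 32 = (m - 4)*(m^3 + 5*m^2 + 2*m - 8) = (m - 4)*(m + 4)*(m^2 + m - 2) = (m - 4)*(m + 2)*(m + 4)*(m - 1)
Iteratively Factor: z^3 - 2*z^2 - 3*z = (z - 3)*(z^2 + z) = z*(z - 3)*(z + 1)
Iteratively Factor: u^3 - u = (u)*(u^2 - 1) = u*(u + 1)*(u - 1)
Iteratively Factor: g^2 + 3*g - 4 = (g - 1)*(g + 4)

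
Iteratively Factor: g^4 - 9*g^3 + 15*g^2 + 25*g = (g)*(g^3 - 9*g^2 + 15*g + 25) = g*(g - 5)*(g^2 - 4*g - 5) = g*(g - 5)*(g + 1)*(g - 5)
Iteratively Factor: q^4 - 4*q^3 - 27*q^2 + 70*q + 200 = (q - 5)*(q^3 + q^2 - 22*q - 40) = (q - 5)*(q + 2)*(q^2 - q - 20) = (q - 5)*(q + 2)*(q + 4)*(q - 5)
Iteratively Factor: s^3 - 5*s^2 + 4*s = (s - 4)*(s^2 - s) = s*(s - 4)*(s - 1)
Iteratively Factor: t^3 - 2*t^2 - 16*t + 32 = (t - 4)*(t^2 + 2*t - 8) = (t - 4)*(t + 4)*(t - 2)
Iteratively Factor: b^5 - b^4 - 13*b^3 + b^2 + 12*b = (b - 1)*(b^4 - 13*b^2 - 12*b) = (b - 1)*(b + 3)*(b^3 - 3*b^2 - 4*b) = (b - 4)*(b - 1)*(b + 3)*(b^2 + b) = b*(b - 4)*(b - 1)*(b + 3)*(b + 1)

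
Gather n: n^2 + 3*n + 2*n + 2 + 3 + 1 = n^2 + 5*n + 6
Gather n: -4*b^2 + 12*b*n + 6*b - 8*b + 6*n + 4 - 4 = -4*b^2 - 2*b + n*(12*b + 6)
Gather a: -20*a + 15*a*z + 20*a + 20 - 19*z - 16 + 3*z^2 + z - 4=15*a*z + 3*z^2 - 18*z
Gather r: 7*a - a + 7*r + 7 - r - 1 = 6*a + 6*r + 6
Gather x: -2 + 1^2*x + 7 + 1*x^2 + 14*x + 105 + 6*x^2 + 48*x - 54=7*x^2 + 63*x + 56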